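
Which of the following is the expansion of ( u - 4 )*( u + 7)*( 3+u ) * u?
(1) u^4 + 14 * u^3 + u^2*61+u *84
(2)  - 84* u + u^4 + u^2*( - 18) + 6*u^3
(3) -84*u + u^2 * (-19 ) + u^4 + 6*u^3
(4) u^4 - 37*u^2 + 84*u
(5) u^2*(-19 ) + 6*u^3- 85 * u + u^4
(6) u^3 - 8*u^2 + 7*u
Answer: 3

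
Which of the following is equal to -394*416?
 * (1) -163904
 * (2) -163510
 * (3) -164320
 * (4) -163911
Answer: 1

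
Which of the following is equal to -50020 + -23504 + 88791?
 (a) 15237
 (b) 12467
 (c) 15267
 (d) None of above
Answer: c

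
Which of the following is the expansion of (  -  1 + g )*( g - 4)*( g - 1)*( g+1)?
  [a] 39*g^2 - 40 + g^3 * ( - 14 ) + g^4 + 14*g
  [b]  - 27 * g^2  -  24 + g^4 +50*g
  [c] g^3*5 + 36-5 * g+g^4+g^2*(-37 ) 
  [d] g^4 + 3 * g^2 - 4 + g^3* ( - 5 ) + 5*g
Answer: d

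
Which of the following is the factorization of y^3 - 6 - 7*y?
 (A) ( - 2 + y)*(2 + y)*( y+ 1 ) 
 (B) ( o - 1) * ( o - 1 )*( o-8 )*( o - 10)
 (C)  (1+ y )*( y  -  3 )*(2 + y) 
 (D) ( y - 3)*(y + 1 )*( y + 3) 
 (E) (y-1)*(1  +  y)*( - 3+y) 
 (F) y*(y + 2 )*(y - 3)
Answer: C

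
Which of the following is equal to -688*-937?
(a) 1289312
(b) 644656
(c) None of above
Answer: b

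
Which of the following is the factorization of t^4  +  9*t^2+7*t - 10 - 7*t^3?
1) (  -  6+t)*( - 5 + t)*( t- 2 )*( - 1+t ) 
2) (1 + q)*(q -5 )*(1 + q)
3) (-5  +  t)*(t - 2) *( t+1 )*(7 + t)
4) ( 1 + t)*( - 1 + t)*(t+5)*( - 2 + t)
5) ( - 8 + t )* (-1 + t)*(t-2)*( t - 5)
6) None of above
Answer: 6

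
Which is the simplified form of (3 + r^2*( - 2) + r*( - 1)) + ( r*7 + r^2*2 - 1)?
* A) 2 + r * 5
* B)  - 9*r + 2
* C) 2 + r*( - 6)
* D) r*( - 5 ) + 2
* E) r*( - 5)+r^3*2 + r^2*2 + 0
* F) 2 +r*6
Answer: F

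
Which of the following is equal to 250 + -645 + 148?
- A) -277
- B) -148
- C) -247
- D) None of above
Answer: C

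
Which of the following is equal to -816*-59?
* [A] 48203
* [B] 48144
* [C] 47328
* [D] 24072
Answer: B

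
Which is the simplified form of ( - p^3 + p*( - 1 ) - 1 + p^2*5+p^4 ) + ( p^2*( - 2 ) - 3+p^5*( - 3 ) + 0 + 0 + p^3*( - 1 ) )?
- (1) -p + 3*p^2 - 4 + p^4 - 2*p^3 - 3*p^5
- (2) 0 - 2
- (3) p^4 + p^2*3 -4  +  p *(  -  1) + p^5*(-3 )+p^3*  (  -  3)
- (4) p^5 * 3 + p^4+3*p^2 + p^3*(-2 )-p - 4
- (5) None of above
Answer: 1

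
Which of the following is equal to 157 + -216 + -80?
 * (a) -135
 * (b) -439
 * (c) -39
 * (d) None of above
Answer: d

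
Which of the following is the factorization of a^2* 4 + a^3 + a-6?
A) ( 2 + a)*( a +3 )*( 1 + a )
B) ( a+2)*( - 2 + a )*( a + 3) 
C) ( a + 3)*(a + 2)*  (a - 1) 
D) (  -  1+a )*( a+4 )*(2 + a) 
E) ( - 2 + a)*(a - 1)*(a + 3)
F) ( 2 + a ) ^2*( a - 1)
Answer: C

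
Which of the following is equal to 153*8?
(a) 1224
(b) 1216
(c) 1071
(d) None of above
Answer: a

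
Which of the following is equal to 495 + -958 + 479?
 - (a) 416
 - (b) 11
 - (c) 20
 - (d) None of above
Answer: d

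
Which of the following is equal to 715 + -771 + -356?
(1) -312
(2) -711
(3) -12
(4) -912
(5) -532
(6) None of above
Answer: 6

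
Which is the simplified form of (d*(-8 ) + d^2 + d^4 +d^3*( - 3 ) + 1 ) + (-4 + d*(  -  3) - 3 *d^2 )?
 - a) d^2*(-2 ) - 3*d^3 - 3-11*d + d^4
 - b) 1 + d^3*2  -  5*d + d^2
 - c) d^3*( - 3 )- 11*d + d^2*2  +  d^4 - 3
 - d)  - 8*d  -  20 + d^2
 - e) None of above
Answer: a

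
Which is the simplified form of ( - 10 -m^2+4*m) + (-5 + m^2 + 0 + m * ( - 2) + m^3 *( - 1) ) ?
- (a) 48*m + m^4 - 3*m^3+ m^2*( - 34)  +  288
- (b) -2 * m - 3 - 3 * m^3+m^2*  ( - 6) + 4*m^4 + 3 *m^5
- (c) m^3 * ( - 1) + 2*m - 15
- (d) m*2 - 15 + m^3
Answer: c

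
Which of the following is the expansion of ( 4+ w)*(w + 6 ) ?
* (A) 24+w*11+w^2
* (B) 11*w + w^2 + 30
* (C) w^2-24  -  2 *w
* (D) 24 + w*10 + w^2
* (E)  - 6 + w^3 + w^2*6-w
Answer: D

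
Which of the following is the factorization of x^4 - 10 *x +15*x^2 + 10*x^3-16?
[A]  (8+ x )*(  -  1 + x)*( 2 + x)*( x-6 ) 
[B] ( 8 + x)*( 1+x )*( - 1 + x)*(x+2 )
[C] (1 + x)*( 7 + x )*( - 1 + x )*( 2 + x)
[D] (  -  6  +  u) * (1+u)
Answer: B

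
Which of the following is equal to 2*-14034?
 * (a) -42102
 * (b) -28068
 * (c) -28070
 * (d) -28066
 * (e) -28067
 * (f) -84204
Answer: b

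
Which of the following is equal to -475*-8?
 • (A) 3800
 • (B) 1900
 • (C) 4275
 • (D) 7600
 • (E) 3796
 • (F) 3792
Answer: A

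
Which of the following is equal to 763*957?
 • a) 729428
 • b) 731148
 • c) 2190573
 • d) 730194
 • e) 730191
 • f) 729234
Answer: e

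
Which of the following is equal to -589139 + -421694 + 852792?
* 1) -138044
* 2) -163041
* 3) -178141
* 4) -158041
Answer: 4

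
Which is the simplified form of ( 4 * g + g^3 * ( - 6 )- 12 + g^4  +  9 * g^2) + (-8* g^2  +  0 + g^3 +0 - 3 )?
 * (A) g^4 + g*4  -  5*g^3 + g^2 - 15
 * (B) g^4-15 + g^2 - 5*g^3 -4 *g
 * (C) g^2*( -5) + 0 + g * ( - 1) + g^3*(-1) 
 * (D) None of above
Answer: A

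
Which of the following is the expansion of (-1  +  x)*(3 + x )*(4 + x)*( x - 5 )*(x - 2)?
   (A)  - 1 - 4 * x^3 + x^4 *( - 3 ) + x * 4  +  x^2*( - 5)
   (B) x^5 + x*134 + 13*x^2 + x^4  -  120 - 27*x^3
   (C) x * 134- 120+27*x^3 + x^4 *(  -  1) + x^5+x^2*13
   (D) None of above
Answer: D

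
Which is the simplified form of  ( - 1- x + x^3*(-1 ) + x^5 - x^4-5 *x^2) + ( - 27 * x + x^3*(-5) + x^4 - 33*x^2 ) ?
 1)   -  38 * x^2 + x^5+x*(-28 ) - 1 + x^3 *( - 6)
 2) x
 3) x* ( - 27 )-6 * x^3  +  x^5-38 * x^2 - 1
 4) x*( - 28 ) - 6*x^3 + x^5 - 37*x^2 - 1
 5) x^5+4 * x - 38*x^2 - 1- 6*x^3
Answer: 1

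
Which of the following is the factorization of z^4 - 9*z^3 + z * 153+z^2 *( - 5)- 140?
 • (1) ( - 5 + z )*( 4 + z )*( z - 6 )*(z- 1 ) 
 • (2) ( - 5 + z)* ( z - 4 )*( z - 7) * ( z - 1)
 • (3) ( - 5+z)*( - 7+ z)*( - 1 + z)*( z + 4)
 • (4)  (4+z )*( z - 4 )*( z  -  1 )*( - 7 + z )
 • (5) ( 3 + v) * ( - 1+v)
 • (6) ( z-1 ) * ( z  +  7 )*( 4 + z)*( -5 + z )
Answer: 3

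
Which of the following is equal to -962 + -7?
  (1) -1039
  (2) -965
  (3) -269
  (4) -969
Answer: 4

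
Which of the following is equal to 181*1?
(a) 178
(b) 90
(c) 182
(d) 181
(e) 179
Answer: d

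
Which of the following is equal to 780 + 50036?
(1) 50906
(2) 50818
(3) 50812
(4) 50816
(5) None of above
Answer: 4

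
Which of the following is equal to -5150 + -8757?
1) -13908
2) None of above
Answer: 2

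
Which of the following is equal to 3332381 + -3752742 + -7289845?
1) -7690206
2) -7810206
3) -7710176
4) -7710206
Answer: 4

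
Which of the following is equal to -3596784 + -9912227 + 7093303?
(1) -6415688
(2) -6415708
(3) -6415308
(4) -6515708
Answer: 2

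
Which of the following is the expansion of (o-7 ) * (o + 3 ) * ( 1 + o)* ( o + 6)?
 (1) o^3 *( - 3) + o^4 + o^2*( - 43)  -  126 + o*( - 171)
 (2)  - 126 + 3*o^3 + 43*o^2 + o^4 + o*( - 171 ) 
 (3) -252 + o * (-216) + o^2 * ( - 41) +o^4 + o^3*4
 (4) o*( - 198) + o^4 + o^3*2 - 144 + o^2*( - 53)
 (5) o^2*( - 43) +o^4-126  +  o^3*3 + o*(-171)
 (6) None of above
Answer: 5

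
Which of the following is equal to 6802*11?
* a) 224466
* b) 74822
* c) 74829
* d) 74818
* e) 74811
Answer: b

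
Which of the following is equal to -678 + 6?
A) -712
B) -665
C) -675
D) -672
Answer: D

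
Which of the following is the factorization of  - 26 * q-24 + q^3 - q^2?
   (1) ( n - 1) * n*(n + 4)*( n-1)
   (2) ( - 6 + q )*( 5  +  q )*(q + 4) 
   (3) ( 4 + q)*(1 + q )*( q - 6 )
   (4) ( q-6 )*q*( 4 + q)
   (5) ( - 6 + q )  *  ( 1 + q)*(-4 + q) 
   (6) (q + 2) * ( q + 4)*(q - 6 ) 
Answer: 3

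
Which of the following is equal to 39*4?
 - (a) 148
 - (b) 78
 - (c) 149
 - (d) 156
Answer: d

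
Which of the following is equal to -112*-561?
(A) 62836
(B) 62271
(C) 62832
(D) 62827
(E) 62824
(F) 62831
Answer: C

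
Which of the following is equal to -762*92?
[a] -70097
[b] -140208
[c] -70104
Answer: c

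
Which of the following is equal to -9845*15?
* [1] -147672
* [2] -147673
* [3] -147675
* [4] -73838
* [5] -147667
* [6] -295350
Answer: 3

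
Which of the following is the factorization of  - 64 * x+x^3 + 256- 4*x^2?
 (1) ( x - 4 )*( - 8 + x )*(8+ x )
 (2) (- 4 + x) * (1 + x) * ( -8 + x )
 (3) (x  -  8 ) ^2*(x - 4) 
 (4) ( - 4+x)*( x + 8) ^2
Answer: 1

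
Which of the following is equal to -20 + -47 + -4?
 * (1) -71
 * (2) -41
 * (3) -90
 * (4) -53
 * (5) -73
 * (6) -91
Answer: 1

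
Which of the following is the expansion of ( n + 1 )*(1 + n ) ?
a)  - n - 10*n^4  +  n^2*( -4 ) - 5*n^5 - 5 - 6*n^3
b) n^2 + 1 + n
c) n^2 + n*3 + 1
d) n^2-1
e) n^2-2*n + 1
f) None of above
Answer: f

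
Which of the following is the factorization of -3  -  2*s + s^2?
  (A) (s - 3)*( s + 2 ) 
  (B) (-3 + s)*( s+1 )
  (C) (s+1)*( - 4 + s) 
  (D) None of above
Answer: B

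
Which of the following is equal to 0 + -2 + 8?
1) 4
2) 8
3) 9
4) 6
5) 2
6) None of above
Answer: 4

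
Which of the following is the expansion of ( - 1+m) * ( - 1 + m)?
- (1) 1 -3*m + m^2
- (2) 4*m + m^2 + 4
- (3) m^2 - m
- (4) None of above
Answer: 4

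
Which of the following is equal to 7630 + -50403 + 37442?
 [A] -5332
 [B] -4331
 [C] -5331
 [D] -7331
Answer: C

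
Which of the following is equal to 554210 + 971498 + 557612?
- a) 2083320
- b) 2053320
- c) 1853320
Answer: a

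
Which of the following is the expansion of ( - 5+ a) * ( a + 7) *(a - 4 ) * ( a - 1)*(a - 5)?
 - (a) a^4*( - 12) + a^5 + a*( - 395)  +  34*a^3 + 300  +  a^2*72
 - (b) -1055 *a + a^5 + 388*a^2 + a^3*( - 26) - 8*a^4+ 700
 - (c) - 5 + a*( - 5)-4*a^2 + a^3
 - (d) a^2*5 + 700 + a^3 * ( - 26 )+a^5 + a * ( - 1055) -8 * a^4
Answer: b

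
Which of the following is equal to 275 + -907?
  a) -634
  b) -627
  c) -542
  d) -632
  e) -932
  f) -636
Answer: d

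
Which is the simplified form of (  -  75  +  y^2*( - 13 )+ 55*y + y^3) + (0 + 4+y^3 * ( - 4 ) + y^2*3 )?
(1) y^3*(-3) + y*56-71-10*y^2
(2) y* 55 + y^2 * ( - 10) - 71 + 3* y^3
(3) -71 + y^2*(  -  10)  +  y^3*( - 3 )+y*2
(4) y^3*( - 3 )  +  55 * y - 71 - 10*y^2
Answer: 4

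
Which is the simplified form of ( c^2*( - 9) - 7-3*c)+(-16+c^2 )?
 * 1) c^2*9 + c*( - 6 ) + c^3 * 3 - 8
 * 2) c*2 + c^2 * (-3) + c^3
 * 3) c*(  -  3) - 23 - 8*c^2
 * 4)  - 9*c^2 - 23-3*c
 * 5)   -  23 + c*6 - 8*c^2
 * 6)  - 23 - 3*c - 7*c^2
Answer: 3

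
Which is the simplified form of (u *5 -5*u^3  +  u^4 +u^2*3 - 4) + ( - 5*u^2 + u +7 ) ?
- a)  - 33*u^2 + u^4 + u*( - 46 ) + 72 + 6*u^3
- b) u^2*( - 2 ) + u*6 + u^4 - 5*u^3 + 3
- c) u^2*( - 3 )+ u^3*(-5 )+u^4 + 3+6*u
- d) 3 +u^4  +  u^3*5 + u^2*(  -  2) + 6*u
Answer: b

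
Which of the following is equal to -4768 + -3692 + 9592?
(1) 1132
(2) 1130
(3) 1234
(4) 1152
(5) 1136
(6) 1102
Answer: 1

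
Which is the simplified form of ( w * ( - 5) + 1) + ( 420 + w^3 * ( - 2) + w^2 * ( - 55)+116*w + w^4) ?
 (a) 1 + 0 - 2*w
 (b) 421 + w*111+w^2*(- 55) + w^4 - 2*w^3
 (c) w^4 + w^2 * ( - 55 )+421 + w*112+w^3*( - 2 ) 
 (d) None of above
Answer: b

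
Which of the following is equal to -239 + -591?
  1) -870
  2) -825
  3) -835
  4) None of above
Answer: 4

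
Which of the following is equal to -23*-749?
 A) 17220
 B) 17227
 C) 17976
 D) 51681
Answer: B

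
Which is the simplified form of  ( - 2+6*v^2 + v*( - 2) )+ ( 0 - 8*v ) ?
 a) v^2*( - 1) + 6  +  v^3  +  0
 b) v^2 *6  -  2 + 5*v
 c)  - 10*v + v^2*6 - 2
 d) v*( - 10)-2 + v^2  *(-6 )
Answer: c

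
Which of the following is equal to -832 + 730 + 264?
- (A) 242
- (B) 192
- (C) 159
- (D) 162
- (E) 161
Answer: D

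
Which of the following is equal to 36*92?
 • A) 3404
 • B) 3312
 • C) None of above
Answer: B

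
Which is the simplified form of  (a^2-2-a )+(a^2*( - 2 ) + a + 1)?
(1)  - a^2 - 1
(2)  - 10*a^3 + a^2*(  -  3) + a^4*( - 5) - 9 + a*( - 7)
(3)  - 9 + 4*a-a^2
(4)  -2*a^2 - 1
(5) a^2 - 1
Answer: 1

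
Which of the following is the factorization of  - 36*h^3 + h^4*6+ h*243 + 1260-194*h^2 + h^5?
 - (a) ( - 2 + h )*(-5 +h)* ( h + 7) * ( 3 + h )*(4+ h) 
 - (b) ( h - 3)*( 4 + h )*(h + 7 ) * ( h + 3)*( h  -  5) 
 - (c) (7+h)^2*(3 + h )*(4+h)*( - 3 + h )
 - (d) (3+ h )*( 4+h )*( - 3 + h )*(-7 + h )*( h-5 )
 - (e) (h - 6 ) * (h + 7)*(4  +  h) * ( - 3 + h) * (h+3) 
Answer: b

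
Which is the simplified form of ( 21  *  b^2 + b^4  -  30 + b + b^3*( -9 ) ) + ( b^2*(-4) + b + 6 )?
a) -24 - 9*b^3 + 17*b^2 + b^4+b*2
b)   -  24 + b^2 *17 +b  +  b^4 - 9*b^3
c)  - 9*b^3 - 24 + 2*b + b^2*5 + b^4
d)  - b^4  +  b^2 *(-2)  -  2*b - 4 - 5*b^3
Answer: a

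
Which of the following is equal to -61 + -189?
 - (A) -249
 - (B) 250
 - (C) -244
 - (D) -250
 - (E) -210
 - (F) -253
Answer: D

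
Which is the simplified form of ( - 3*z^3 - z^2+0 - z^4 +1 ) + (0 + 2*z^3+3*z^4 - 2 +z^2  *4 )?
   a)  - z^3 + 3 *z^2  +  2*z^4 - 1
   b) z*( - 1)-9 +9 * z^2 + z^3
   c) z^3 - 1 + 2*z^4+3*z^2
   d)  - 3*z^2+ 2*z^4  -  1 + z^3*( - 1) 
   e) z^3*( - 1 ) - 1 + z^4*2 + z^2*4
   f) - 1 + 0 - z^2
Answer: a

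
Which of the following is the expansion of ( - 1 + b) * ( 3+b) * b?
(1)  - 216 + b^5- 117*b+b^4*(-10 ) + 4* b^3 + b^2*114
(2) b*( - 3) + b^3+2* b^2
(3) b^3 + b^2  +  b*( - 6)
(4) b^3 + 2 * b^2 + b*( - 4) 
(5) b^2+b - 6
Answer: 2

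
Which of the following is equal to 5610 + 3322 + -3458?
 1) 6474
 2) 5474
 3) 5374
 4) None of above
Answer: 2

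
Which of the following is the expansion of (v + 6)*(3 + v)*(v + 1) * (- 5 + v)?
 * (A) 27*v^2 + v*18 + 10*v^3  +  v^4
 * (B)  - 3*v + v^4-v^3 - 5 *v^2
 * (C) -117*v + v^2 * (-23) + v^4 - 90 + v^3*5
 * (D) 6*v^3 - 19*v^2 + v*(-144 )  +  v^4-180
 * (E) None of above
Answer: C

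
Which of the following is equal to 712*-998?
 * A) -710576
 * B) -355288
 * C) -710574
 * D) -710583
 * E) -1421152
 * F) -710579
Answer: A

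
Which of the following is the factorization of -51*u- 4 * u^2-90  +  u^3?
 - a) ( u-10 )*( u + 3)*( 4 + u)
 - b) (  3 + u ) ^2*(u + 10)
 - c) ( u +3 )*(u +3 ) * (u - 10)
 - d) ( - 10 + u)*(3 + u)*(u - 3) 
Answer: c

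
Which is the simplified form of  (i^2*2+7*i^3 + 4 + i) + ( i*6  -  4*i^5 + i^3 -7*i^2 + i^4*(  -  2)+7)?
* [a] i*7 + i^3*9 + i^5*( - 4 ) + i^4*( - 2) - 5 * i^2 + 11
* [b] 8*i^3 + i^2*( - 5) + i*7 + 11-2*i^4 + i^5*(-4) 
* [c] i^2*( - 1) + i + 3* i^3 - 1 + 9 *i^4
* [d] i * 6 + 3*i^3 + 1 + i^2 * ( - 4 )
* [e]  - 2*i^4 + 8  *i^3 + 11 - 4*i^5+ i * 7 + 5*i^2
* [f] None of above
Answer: b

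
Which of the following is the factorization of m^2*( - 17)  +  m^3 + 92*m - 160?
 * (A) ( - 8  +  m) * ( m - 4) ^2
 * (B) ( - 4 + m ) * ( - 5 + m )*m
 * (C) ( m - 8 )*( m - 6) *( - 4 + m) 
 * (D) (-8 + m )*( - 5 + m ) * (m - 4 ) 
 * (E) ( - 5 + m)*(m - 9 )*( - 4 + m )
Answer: D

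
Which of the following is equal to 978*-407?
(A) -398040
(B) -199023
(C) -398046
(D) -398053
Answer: C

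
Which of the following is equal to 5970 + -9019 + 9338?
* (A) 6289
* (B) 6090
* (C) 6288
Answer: A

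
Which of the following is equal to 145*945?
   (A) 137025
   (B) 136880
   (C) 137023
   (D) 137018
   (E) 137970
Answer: A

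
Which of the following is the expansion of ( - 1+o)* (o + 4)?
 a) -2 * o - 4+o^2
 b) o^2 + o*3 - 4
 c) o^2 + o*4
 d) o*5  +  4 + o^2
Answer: b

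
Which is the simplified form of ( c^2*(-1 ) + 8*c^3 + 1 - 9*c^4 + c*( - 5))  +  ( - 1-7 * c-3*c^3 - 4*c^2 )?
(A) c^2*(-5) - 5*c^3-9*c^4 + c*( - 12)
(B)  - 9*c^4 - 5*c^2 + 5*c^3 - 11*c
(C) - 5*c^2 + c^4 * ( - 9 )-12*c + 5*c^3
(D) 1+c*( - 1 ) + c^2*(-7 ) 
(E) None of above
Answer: C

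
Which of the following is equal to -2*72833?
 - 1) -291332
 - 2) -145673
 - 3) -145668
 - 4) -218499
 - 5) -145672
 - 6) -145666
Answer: 6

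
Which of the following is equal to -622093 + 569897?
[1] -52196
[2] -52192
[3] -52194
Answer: 1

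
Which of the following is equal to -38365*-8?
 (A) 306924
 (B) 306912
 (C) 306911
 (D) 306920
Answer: D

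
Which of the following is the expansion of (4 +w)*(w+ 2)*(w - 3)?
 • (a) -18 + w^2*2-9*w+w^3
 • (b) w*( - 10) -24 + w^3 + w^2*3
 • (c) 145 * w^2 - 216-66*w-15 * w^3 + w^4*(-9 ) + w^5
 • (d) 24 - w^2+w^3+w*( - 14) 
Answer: b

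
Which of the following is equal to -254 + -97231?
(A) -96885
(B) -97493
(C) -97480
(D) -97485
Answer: D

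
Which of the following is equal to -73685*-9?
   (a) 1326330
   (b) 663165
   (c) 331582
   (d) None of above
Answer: b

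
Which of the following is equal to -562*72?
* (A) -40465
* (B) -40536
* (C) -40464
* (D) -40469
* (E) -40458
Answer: C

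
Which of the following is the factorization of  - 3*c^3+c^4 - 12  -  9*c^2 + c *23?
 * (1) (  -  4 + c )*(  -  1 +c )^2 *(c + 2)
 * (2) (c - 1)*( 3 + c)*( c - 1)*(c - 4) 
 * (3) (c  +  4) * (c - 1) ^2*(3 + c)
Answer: 2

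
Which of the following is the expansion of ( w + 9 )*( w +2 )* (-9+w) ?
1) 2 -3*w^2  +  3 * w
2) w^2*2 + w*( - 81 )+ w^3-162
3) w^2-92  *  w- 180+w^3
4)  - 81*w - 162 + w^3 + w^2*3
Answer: 2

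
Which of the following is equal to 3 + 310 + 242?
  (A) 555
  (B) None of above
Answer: A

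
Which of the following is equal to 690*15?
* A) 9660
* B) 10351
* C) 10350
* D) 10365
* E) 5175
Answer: C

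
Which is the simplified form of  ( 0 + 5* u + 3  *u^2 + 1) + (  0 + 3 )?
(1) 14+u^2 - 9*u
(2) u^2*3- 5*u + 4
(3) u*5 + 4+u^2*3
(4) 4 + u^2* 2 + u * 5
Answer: 3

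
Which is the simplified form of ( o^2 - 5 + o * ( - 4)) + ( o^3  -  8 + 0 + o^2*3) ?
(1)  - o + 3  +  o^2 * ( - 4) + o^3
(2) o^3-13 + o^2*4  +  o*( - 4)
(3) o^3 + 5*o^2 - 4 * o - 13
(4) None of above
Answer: 2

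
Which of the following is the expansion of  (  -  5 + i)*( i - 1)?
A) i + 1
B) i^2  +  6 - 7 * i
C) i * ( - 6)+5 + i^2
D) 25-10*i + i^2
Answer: C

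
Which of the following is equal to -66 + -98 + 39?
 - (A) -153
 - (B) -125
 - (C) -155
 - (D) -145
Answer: B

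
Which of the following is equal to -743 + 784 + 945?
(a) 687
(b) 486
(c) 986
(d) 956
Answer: c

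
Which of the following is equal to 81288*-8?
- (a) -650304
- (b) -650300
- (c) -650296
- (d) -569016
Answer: a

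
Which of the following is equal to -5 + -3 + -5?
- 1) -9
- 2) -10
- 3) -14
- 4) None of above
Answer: 4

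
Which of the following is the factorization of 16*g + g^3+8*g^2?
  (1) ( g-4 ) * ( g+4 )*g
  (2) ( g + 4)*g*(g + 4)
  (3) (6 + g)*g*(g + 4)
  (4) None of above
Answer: 2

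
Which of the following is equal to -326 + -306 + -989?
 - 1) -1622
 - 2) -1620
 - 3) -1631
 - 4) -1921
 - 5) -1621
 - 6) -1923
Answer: 5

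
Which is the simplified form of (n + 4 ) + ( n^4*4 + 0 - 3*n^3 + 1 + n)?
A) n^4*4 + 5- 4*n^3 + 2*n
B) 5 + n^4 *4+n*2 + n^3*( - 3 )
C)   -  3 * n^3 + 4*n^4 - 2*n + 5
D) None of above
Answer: B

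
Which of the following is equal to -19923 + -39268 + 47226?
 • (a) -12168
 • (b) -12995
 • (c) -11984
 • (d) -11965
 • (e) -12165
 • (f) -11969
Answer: d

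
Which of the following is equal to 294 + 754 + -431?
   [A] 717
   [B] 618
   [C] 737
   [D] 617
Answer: D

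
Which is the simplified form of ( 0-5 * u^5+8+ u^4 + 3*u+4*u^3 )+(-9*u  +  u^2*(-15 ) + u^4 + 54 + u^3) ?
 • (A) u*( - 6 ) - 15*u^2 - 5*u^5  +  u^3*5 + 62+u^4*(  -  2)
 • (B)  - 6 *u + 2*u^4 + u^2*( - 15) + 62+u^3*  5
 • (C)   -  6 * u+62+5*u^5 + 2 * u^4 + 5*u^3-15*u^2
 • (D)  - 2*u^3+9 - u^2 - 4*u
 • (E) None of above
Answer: E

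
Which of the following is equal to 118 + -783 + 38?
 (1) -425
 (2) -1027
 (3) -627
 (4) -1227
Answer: 3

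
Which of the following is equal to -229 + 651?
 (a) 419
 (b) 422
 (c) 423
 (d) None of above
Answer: b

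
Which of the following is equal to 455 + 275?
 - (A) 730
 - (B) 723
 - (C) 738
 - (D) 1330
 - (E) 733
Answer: A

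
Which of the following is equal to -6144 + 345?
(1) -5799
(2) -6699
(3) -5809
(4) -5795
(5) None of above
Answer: 1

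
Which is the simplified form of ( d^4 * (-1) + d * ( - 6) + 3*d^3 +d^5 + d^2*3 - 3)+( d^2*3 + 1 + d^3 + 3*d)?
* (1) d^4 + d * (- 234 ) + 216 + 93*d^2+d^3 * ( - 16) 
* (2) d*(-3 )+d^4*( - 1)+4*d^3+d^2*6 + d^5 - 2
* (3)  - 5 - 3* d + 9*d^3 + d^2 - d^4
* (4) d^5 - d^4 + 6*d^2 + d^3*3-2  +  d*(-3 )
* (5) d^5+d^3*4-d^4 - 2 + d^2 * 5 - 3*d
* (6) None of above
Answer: 2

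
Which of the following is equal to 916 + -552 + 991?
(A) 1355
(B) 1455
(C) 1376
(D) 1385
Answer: A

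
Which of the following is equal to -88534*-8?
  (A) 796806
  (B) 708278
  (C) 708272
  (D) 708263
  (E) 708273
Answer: C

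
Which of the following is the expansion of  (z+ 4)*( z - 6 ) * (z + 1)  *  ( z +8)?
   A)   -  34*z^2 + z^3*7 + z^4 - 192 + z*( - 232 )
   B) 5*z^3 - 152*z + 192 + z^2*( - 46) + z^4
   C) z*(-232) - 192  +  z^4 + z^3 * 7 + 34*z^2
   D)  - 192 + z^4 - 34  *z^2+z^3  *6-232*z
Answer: A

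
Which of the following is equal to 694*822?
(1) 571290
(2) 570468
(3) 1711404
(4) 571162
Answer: 2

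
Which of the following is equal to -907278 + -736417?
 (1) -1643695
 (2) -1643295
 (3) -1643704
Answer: 1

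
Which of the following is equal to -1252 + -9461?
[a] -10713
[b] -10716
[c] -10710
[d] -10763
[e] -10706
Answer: a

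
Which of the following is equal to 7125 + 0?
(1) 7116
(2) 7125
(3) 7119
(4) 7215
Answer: 2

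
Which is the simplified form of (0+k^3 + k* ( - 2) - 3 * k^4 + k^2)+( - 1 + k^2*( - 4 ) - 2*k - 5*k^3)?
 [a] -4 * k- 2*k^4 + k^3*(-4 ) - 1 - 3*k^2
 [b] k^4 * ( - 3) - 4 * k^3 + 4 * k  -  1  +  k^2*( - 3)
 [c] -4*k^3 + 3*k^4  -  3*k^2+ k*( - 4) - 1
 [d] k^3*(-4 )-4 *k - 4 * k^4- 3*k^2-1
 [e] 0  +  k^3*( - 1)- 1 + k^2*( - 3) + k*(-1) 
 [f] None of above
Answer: f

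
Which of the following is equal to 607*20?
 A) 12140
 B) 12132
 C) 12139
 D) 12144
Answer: A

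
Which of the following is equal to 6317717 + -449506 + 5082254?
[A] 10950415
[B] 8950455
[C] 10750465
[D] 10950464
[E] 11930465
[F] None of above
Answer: F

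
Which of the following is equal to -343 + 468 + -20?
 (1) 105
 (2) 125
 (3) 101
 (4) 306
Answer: 1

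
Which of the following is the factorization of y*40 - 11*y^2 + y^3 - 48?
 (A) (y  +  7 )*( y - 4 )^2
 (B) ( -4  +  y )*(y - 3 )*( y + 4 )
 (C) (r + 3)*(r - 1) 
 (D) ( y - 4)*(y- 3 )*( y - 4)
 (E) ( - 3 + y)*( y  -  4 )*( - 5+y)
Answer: D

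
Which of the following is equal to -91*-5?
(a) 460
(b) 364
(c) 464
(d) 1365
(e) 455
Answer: e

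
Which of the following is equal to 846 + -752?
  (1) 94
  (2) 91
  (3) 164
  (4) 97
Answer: 1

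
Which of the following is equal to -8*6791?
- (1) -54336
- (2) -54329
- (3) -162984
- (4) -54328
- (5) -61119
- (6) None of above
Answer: 4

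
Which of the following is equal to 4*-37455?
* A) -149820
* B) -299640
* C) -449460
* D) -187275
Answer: A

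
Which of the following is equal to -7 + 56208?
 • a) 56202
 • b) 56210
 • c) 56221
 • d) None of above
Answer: d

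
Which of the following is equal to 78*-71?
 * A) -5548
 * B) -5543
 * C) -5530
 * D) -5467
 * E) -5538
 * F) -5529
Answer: E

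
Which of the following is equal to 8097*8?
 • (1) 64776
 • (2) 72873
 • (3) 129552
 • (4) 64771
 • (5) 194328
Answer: 1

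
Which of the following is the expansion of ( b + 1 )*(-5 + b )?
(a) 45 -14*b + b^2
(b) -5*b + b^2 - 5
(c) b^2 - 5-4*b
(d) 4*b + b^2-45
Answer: c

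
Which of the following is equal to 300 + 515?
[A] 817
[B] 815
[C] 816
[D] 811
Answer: B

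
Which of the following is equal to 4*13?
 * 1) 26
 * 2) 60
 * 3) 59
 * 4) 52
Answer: 4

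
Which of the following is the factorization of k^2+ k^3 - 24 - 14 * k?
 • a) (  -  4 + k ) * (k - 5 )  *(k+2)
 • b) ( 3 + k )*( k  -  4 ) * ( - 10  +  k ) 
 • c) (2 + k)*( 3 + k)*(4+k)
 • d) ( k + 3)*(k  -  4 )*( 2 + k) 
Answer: d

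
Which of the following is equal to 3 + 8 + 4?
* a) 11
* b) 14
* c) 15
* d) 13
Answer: c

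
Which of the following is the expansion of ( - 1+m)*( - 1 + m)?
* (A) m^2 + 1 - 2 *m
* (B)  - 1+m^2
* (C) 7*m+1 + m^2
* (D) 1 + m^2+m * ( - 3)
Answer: A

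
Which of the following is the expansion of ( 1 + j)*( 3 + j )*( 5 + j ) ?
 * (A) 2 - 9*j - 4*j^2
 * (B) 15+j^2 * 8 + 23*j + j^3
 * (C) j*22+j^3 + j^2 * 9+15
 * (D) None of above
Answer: D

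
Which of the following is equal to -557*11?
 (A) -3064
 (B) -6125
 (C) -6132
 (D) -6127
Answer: D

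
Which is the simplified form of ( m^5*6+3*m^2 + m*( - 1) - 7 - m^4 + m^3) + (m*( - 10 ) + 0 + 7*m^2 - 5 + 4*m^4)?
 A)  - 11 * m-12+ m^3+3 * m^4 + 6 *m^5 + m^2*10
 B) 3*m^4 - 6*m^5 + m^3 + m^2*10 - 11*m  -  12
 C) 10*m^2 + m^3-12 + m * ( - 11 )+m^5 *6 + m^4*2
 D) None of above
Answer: A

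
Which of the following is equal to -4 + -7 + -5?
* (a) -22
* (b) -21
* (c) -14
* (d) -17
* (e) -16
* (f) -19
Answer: e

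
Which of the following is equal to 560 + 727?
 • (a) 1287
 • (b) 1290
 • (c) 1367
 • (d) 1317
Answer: a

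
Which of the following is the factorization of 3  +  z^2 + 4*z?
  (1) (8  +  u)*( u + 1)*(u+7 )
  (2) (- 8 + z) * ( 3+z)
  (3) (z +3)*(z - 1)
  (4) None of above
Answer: 4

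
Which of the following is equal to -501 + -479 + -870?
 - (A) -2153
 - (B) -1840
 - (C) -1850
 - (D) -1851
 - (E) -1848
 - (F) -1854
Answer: C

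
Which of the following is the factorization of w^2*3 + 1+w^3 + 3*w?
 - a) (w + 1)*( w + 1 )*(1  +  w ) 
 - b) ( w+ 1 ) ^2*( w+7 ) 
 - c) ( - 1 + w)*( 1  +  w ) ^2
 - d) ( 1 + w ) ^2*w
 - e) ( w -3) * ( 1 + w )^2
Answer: a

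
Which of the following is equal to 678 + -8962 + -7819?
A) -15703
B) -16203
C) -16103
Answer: C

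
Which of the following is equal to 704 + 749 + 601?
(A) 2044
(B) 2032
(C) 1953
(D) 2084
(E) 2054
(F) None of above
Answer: E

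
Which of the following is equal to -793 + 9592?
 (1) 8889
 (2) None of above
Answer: 2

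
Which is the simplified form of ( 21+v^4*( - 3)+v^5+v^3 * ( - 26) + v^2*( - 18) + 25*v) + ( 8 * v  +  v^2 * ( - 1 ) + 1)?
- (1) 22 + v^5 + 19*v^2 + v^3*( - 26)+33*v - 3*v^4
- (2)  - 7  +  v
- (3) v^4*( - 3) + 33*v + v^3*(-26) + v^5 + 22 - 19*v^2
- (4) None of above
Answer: 3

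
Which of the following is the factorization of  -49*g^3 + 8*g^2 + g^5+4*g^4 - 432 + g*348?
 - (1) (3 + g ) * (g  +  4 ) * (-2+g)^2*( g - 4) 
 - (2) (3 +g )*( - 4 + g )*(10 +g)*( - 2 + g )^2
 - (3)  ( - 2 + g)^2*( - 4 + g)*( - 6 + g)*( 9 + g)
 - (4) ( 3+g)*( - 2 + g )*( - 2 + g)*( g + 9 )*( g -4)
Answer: 4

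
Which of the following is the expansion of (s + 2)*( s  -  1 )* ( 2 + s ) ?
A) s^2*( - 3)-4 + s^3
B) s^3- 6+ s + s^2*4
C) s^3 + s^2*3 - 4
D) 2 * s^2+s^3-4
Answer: C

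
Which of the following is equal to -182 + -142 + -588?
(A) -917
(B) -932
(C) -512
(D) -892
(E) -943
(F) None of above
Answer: F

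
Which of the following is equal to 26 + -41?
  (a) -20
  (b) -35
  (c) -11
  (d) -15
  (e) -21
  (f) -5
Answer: d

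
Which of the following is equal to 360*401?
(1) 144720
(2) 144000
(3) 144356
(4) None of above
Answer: 4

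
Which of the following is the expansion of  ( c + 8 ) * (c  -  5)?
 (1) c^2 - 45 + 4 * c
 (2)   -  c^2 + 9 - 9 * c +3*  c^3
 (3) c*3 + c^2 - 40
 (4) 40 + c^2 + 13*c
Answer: 3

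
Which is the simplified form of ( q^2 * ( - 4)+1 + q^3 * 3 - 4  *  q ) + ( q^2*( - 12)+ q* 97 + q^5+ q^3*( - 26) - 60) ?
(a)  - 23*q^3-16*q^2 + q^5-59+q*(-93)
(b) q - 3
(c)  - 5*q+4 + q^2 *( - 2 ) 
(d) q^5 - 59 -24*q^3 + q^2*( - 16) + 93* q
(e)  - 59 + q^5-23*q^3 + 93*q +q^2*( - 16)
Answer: e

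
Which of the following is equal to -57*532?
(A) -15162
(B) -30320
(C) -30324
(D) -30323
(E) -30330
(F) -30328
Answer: C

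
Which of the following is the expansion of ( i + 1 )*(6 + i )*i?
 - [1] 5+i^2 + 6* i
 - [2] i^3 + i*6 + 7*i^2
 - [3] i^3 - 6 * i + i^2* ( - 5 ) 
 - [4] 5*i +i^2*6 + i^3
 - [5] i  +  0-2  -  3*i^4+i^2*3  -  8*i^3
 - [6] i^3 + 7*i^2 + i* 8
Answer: 2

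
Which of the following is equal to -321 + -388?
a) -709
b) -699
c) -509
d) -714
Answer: a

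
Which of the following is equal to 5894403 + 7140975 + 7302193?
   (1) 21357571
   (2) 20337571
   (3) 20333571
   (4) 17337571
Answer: 2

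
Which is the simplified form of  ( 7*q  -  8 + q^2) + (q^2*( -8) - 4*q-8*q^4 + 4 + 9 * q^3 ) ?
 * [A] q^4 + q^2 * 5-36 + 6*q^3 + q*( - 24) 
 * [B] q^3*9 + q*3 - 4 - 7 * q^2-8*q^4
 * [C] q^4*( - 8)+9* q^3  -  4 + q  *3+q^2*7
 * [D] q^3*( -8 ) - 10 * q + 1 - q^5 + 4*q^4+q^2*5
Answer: B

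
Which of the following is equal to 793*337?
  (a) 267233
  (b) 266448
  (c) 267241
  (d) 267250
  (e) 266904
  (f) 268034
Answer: c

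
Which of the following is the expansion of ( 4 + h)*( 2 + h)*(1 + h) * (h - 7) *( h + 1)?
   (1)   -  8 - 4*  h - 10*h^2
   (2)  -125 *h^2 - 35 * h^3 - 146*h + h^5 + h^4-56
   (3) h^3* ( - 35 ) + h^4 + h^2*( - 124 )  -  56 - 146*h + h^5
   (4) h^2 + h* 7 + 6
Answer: 2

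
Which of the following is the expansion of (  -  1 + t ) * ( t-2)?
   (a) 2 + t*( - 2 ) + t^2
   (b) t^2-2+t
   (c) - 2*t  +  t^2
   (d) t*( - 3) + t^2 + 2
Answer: d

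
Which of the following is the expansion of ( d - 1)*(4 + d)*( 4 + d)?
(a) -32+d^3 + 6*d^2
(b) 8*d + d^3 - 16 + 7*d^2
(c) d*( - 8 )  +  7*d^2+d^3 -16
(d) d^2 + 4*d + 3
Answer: b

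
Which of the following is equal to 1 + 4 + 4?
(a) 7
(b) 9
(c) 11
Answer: b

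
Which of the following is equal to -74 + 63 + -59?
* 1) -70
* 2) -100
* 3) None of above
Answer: 1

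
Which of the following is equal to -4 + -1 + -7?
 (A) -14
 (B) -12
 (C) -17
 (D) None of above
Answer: B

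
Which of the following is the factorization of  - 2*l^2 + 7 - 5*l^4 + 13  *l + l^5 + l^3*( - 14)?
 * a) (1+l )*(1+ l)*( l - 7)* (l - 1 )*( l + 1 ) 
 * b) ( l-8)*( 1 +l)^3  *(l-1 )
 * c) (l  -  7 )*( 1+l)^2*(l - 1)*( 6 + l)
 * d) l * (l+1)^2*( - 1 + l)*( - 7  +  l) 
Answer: a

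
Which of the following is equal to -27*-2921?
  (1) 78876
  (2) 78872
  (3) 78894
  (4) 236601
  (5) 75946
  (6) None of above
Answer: 6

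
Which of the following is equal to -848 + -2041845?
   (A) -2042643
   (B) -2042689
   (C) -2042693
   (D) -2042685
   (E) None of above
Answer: C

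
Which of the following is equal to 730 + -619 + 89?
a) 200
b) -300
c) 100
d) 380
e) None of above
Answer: a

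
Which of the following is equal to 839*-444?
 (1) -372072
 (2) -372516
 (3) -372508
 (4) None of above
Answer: 2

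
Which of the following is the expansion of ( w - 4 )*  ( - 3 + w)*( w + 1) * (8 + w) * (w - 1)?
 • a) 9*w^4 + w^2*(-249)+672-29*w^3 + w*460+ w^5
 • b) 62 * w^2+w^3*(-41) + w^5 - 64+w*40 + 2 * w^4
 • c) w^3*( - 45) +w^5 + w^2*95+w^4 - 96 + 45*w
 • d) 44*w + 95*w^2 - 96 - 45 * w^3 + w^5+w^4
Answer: d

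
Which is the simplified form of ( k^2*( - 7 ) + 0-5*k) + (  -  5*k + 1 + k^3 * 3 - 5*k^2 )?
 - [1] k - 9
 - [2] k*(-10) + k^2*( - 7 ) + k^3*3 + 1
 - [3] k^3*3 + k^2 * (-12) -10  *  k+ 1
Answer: 3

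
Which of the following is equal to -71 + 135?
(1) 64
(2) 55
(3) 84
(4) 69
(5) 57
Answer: 1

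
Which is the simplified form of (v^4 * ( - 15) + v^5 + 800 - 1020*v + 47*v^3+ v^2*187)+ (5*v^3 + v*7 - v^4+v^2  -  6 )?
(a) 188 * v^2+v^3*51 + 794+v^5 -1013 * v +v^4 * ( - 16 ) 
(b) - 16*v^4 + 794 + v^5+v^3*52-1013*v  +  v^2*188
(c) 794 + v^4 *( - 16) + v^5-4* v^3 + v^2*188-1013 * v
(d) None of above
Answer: b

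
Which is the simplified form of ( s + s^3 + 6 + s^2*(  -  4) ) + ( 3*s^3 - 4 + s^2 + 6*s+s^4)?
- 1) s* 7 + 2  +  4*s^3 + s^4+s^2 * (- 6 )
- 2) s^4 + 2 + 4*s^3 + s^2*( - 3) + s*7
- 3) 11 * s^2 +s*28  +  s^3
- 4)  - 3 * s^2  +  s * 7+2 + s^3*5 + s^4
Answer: 2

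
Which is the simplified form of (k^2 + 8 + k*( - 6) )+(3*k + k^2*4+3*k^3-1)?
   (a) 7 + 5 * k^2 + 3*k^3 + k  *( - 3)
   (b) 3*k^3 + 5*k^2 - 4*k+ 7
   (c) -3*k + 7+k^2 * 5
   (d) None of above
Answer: a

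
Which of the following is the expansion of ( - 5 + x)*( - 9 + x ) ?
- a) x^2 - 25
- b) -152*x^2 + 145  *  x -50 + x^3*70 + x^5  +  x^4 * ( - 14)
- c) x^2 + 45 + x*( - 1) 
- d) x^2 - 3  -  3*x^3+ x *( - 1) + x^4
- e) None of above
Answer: e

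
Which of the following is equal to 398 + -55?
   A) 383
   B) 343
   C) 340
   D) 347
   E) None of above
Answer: B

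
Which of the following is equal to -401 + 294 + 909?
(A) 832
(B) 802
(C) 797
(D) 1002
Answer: B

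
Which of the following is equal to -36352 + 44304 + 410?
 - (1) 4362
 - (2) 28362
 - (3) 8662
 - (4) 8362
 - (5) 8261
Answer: 4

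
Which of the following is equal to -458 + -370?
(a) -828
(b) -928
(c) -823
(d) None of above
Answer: a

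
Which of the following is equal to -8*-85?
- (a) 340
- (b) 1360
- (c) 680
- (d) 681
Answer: c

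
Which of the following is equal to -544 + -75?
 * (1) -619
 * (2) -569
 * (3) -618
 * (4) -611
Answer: 1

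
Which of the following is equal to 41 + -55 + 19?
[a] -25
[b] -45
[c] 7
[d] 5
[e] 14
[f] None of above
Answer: d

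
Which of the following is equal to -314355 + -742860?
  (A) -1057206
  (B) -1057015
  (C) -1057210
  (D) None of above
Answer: D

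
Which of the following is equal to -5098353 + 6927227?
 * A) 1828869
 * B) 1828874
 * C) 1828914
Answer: B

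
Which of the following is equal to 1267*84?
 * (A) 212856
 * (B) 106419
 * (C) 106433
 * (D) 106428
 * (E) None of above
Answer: D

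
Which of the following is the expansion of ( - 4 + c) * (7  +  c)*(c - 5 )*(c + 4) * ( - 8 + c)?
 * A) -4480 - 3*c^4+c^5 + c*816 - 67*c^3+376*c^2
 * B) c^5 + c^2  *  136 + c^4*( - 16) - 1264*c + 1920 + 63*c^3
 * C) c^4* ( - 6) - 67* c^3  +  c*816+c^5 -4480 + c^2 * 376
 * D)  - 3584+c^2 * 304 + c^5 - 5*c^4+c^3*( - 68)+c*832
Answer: C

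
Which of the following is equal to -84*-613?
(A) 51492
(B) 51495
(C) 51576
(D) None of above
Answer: A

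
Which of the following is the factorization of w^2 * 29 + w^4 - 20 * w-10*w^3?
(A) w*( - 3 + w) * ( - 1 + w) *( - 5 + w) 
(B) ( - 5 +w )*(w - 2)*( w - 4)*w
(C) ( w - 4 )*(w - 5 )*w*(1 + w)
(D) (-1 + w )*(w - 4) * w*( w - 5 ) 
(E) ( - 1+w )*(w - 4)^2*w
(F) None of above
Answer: D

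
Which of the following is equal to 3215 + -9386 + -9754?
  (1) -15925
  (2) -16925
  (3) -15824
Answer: 1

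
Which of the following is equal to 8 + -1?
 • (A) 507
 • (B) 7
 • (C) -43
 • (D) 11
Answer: B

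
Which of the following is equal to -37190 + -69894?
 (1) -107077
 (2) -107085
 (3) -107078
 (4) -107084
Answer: 4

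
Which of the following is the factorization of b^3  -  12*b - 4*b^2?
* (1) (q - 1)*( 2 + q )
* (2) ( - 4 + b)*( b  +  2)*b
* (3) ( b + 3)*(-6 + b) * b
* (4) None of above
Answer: 4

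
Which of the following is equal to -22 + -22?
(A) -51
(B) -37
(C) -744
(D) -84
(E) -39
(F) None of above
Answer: F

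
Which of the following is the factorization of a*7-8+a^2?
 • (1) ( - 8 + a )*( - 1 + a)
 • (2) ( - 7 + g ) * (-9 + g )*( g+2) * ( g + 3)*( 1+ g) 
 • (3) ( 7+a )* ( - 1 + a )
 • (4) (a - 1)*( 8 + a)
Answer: 4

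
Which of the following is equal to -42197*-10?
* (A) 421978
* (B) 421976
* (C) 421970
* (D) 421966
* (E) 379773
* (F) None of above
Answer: C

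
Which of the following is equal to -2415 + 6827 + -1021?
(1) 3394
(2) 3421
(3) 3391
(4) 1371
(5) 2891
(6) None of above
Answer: 3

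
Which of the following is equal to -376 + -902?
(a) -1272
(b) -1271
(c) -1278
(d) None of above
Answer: c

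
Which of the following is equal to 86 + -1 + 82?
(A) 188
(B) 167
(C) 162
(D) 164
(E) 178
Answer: B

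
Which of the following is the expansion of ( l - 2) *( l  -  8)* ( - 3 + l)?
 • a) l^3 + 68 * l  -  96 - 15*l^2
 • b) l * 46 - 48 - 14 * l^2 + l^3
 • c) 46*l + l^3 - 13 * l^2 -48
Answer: c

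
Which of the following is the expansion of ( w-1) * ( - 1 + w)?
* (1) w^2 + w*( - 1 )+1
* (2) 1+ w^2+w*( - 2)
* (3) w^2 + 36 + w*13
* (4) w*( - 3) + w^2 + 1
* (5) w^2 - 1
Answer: 2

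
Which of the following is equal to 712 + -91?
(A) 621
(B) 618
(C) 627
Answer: A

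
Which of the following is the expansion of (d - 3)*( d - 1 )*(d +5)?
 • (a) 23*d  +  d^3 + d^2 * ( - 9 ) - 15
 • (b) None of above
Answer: b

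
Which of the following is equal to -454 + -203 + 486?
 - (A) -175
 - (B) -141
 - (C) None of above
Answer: C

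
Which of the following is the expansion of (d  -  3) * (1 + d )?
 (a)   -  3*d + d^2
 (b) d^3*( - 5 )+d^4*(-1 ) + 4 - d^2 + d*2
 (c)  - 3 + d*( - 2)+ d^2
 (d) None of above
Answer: c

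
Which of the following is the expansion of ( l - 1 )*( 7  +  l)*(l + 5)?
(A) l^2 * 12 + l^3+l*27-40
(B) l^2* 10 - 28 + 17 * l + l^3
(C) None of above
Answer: C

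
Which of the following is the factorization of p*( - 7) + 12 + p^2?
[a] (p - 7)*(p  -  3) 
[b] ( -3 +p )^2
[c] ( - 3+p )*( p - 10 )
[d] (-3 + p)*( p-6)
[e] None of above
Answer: e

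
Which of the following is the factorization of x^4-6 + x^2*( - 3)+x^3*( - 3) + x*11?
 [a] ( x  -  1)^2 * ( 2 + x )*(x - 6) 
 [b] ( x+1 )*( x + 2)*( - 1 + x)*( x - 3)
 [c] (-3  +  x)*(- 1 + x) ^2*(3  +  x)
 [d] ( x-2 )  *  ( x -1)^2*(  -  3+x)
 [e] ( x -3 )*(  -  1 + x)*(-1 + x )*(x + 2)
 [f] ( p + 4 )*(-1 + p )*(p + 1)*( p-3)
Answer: e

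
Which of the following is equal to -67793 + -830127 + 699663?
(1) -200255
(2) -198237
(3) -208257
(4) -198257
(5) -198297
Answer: 4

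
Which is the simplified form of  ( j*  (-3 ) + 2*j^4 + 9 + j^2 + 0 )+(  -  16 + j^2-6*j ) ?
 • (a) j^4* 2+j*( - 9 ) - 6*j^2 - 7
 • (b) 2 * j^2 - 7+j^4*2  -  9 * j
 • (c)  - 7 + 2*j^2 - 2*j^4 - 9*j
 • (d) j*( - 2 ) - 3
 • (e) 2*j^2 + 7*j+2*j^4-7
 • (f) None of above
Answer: b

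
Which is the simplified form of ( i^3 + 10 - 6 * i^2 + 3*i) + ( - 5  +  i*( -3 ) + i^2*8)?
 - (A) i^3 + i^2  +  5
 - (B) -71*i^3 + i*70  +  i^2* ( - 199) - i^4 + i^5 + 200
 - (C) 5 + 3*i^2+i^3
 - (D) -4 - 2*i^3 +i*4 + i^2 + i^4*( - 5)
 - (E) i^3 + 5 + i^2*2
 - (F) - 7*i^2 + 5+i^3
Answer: E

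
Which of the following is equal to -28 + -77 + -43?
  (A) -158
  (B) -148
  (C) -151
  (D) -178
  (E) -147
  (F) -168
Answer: B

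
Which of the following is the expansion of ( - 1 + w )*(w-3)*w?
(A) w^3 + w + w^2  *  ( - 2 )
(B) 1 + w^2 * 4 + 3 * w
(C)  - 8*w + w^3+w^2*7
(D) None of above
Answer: D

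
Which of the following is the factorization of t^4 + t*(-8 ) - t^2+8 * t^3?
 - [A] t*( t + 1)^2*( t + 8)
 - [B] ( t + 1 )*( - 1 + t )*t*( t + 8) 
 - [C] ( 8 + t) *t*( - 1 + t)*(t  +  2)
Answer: B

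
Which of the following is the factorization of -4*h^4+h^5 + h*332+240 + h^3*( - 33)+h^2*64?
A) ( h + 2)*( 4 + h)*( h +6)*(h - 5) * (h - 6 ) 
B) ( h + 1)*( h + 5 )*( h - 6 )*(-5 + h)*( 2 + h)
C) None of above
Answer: C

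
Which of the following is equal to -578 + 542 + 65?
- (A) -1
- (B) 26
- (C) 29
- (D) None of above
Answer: C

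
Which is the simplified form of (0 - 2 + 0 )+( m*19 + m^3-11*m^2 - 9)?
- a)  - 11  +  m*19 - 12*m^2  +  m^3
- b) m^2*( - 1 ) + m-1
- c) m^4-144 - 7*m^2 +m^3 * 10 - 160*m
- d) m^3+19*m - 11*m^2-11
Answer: d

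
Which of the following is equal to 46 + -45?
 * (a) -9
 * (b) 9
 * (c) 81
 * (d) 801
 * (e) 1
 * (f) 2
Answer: e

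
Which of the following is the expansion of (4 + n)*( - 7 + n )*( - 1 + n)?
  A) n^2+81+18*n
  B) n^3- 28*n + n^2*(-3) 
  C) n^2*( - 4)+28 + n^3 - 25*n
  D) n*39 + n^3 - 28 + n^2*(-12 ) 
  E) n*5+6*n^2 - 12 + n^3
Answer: C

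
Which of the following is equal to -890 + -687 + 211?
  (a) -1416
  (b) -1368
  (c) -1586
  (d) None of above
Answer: d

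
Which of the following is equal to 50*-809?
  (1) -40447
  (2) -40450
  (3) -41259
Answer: 2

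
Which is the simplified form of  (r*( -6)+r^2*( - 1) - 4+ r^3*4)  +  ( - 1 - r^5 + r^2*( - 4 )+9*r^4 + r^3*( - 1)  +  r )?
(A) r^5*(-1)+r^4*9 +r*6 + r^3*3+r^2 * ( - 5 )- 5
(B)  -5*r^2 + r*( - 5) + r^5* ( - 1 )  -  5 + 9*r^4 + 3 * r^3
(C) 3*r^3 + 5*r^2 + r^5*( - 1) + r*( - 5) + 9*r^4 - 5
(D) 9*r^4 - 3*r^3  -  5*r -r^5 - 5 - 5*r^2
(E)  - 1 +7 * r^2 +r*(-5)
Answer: B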